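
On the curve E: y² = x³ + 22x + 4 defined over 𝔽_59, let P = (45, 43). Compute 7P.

(24, 45)

Double-and-add on 7 = (111)₂. Start with P = (45, 43) for the leading 1-bit.
double: tangent at (45, 43): λ = (3·45² + 22)/(2·43) ≡ 20/27. 27⁻¹ ≡ 35 (mod 59) since 27·35 = 945 ≡ 1, so λ ≡ 20·35 ≡ 51.
  x = λ² - 45 - 45 = 2601 - 90 ≡ 33; y = λ·(45 - 33) - 43 ≡ 38. → (33, 38)
add P: (33, 38) + (45, 43). λ = (43 - 38)/(45 - 33) ≡ 5/12 mod 59. 12⁻¹ ≡ 5 (mod 59) since 12·5 = 60 ≡ 1, so λ ≡ 25.
  x = λ² - 33 - 45 = 625 - 78 ≡ 16; y = λ·(33 - 16) - 38 ≡ 33. → (16, 33)
double: tangent at (16, 33): λ = (3·16² + 22)/(2·33) ≡ 23/7. 7⁻¹ ≡ 17 (mod 59), so λ ≡ 23·17 ≡ 37.
  x = λ² - 16 - 16 = 1369 - 32 ≡ 39; y = λ·(16 - 39) - 33 ≡ 1. → (39, 1)
add P: (39, 1) + (45, 43). λ = (43 - 1)/(45 - 39) ≡ 42/6 mod 59. 6⁻¹ ≡ 10 (mod 59) since 6·10 = 60 ≡ 1, so λ ≡ 7.
  x = λ² - 39 - 45 = 49 - 84 ≡ 24; y = λ·(39 - 24) - 1 ≡ 45. → (24, 45)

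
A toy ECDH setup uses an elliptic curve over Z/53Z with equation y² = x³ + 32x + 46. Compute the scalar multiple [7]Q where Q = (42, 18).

(3, 40)

Double-and-add on 7 = (111)₂. Start with Q = (42, 18) for the leading 1-bit.
double: tangent at (42, 18): λ = (3·42² + 32)/(2·18) ≡ 24/36. 36⁻¹ ≡ 28 (mod 53) since 36·28 = 1008 ≡ 1, so λ ≡ 24·28 ≡ 36.
  x = λ² - 42 - 42 = 1296 - 84 ≡ 46; y = λ·(42 - 46) - 18 ≡ 50. → (46, 50)
add Q: (46, 50) + (42, 18). λ = (18 - 50)/(42 - 46) ≡ 21/49 mod 53. 49⁻¹ ≡ 13 (mod 53), so λ ≡ 8.
  x = λ² - 46 - 42 = 64 - 88 ≡ 29; y = λ·(46 - 29) - 50 ≡ 33. → (29, 33)
double: tangent at (29, 33): λ = (3·29² + 32)/(2·33) ≡ 11/13. 13⁻¹ ≡ 49 (mod 53) since 13·49 = 637 ≡ 1, so λ ≡ 11·49 ≡ 9.
  x = λ² - 29 - 29 = 81 - 58 ≡ 23; y = λ·(29 - 23) - 33 ≡ 21. → (23, 21)
add Q: (23, 21) + (42, 18). λ = (18 - 21)/(42 - 23) ≡ 50/19 mod 53. 19⁻¹ ≡ 14 (mod 53) since 19·14 = 266 ≡ 1, so λ ≡ 11.
  x = λ² - 23 - 42 = 121 - 65 ≡ 3; y = λ·(23 - 3) - 21 ≡ 40. → (3, 40)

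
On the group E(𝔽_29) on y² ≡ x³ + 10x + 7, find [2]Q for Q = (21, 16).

(0, 6)

tangent at (21, 16): λ = (3·21² + 10)/(2·16) ≡ 28/3. 3⁻¹ ≡ 10 (mod 29), so λ ≡ 28·10 ≡ 19.
  x = λ² - 21 - 21 = 361 - 42 ≡ 0; y = λ·(21 - 0) - 16 ≡ 6. → (0, 6)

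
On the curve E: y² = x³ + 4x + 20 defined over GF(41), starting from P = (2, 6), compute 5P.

(27, 34)

Double-and-add on 5 = (101)₂. Start with P = (2, 6) for the leading 1-bit.
double: tangent at (2, 6): λ = (3·2² + 4)/(2·6) ≡ 16/12. 12⁻¹ ≡ 24 (mod 41) since 12·24 = 288 ≡ 1, so λ ≡ 16·24 ≡ 15.
  x = λ² - 2 - 2 = 225 - 4 ≡ 16; y = λ·(2 - 16) - 6 ≡ 30. → (16, 30)
double: tangent at (16, 30): λ = (3·16² + 4)/(2·30) ≡ 34/19. 19⁻¹ ≡ 13 (mod 41) since 19·13 = 247 ≡ 1, so λ ≡ 34·13 ≡ 32.
  x = λ² - 16 - 16 = 1024 - 32 ≡ 8; y = λ·(16 - 8) - 30 ≡ 21. → (8, 21)
add P: (8, 21) + (2, 6). λ = (6 - 21)/(2 - 8) ≡ 26/35 mod 41. 35⁻¹ ≡ 34 (mod 41) since 35·34 = 1190 ≡ 1, so λ ≡ 23.
  x = λ² - 8 - 2 = 529 - 10 ≡ 27; y = λ·(8 - 27) - 21 ≡ 34. → (27, 34)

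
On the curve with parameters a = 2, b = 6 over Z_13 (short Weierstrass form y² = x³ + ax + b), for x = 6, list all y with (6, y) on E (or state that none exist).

0

x³ + 2x + 6 = 234 ≡ 0 (mod 13).
Only y = 0 satisfies y² ≡ 0.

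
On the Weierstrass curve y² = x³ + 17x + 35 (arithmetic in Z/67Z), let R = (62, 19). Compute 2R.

tangent at (62, 19): λ = (3·62² + 17)/(2·19) ≡ 25/38. 38⁻¹ ≡ 30 (mod 67) since 38·30 = 1140 ≡ 1, so λ ≡ 25·30 ≡ 13.
  x = λ² - 62 - 62 = 169 - 124 ≡ 45; y = λ·(62 - 45) - 19 ≡ 1. → (45, 1)

(45, 1)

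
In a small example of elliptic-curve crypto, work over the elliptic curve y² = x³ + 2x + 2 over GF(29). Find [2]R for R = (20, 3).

tangent at (20, 3): λ = (3·20² + 2)/(2·3) ≡ 13/6. 6⁻¹ ≡ 5 (mod 29) since 6·5 = 30 ≡ 1, so λ ≡ 13·5 ≡ 7.
  x = λ² - 20 - 20 = 49 - 40 ≡ 9; y = λ·(20 - 9) - 3 ≡ 16. → (9, 16)

(9, 16)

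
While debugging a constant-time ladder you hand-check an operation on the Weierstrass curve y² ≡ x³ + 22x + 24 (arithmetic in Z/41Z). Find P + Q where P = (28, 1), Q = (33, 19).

(28, 1) + (33, 19). λ = (19 - 1)/(33 - 28) ≡ 18/5 mod 41. 5⁻¹ ≡ 33 (mod 41), so λ ≡ 20.
  x = λ² - 28 - 33 = 400 - 61 ≡ 11; y = λ·(28 - 11) - 1 ≡ 11. → (11, 11)

(11, 11)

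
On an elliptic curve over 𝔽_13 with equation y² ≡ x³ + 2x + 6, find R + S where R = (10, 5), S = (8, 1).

(10, 5) + (8, 1). λ = (1 - 5)/(8 - 10) ≡ 9/11 mod 13. 11⁻¹ ≡ 6 (mod 13) since 11·6 = 66 ≡ 1, so λ ≡ 2.
  x = λ² - 10 - 8 = 4 - 18 ≡ 12; y = λ·(10 - 12) - 5 ≡ 4. → (12, 4)

(12, 4)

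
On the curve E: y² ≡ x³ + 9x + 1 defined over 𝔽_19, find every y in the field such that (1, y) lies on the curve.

7, 12

x³ + 9x + 1 = 11 ≡ 11 (mod 19).
Square roots of 11 mod 19: 7 and 12 (since 7² = 49 ≡ 11).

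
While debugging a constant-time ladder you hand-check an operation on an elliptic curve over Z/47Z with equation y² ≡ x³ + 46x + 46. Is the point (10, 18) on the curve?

no

y² = 18² ≡ 42; x³ + 46x + 46 = 1506 ≡ 2 (mod 47). 42 ≠ 2.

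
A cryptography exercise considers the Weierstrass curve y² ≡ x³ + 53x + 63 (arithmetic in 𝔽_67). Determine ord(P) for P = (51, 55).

9

2P: tangent at (51, 55): λ = (3·51² + 53)/(2·55) ≡ 17/43. 43⁻¹ ≡ 53 (mod 67), so λ ≡ 17·53 ≡ 30.
  x = λ² - 51 - 51 = 900 - 102 ≡ 61; y = λ·(51 - 61) - 55 ≡ 47. → (61, 47)
3P: (61, 47) + (51, 55). λ = (55 - 47)/(51 - 61) ≡ 8/57 mod 67. 57⁻¹ ≡ 20 (mod 67), so λ ≡ 26.
  x = λ² - 61 - 51 = 676 - 112 ≡ 28; y = λ·(61 - 28) - 47 ≡ 7. → (28, 7)
4P: (28, 7) + (51, 55). λ = (55 - 7)/(51 - 28) ≡ 48/23 mod 67. 23⁻¹ ≡ 35 (mod 67), so λ ≡ 5.
  x = λ² - 28 - 51 = 25 - 79 ≡ 13; y = λ·(28 - 13) - 7 ≡ 1. → (13, 1)
5P: (13, 1) + (51, 55). λ = (55 - 1)/(51 - 13) ≡ 54/38 mod 67. 38⁻¹ ≡ 30 (mod 67) since 38·30 = 1140 ≡ 1, so λ ≡ 12.
  x = λ² - 13 - 51 = 144 - 64 ≡ 13; y = λ·(13 - 13) - 1 ≡ 66. → (13, 66)
6P: (13, 66) + (51, 55). λ = (55 - 66)/(51 - 13) ≡ 56/38 mod 67. 38⁻¹ ≡ 30 (mod 67), so λ ≡ 5.
  x = λ² - 13 - 51 = 25 - 64 ≡ 28; y = λ·(13 - 28) - 66 ≡ 60. → (28, 60)
7P: (28, 60) + (51, 55). λ = (55 - 60)/(51 - 28) ≡ 62/23 mod 67. 23⁻¹ ≡ 35 (mod 67), so λ ≡ 26.
  x = λ² - 28 - 51 = 676 - 79 ≡ 61; y = λ·(28 - 61) - 60 ≡ 20. → (61, 20)
8P: (61, 20) + (51, 55). λ = (55 - 20)/(51 - 61) ≡ 35/57 mod 67. 57⁻¹ ≡ 20 (mod 67), so λ ≡ 30.
  x = λ² - 61 - 51 = 900 - 112 ≡ 51; y = λ·(61 - 51) - 20 ≡ 12. → (51, 12)
9P: (51, 12) + (51, 55): same x and y₁ ≡ -y₂, so the sum is O.
9P = O, so the order is 9.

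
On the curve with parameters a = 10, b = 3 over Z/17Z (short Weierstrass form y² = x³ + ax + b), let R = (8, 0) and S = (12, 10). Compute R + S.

(8, 0) + (12, 10). λ = (10 - 0)/(12 - 8) ≡ 10/4 mod 17. 4⁻¹ ≡ 13 (mod 17), so λ ≡ 11.
  x = λ² - 8 - 12 = 121 - 20 ≡ 16; y = λ·(8 - 16) - 0 ≡ 14. → (16, 14)

(16, 14)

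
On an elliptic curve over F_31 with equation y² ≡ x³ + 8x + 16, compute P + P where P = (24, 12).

tangent at (24, 12): λ = (3·24² + 8)/(2·12) ≡ 0/24. 24⁻¹ ≡ 22 (mod 31) since 24·22 = 528 ≡ 1, so λ ≡ 0·22 ≡ 0.
  x = λ² - 24 - 24 = 0 - 48 ≡ 14; y = λ·(24 - 14) - 12 ≡ 19. → (14, 19)

(14, 19)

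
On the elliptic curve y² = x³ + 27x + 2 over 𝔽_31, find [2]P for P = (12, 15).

tangent at (12, 15): λ = (3·12² + 27)/(2·15) ≡ 25/30. 30⁻¹ ≡ 30 (mod 31) since 30·30 = 900 ≡ 1, so λ ≡ 25·30 ≡ 6.
  x = λ² - 12 - 12 = 36 - 24 ≡ 12; y = λ·(12 - 12) - 15 ≡ 16. → (12, 16)

(12, 16)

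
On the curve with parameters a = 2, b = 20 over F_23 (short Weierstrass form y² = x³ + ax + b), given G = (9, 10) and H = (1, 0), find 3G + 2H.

(2, 3)

First 3G:
Repeated addition: build up to 3G.
2G: tangent at (9, 10): λ = (3·9² + 2)/(2·10) ≡ 15/20. 20⁻¹ ≡ 15 (mod 23) since 20·15 = 300 ≡ 1, so λ ≡ 15·15 ≡ 18.
  x = λ² - 9 - 9 = 324 - 18 ≡ 7; y = λ·(9 - 7) - 10 ≡ 3. → (7, 3)
3G: (7, 3) + (9, 10). λ = (10 - 3)/(9 - 7) ≡ 7/2 mod 23. 2⁻¹ ≡ 12 (mod 23) since 2·12 = 24 ≡ 1, so λ ≡ 15.
  x = λ² - 7 - 9 = 225 - 16 ≡ 2; y = λ·(7 - 2) - 3 ≡ 3. → (2, 3)
3G = (2, 3).
Next 2H:
Repeated addition: build up to 2H.
2H: (1, 0) + (1, 0): same x and y₁ ≡ -y₂, so the sum is 𝒪.
2H = 𝒪.
Finally 3G + 2H:
(2, 3) + 𝒪 = (2, 3) (identity).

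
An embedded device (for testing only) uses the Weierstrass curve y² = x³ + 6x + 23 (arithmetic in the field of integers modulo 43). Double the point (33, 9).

(8, 29)

tangent at (33, 9): λ = (3·33² + 6)/(2·9) ≡ 5/18. 18⁻¹ ≡ 12 (mod 43), so λ ≡ 5·12 ≡ 17.
  x = λ² - 33 - 33 = 289 - 66 ≡ 8; y = λ·(33 - 8) - 9 ≡ 29. → (8, 29)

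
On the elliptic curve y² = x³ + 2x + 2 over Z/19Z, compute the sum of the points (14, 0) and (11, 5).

(1, 10)

(14, 0) + (11, 5). λ = (5 - 0)/(11 - 14) ≡ 5/16 mod 19. 16⁻¹ ≡ 6 (mod 19), so λ ≡ 11.
  x = λ² - 14 - 11 = 121 - 25 ≡ 1; y = λ·(14 - 1) - 0 ≡ 10. → (1, 10)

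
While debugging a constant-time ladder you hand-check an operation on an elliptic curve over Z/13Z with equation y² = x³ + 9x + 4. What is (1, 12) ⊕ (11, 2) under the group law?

(1, 12) + (11, 2). λ = (2 - 12)/(11 - 1) ≡ 3/10 mod 13. 10⁻¹ ≡ 4 (mod 13) since 10·4 = 40 ≡ 1, so λ ≡ 12.
  x = λ² - 1 - 11 = 144 - 12 ≡ 2; y = λ·(1 - 2) - 12 ≡ 2. → (2, 2)

(2, 2)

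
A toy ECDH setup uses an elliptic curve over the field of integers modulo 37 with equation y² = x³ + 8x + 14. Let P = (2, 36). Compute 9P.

(12, 5)

Repeated addition: build up to 9P.
2P: tangent at (2, 36): λ = (3·2² + 8)/(2·36) ≡ 20/35. 35⁻¹ ≡ 18 (mod 37), so λ ≡ 20·18 ≡ 27.
  x = λ² - 2 - 2 = 729 - 4 ≡ 22; y = λ·(2 - 22) - 36 ≡ 16. → (22, 16)
3P: (22, 16) + (2, 36). λ = (36 - 16)/(2 - 22) ≡ 20/17 mod 37. 17⁻¹ ≡ 24 (mod 37), so λ ≡ 36.
  x = λ² - 22 - 2 = 1296 - 24 ≡ 14; y = λ·(22 - 14) - 16 ≡ 13. → (14, 13)
4P: (14, 13) + (2, 36). λ = (36 - 13)/(2 - 14) ≡ 23/25 mod 37. 25⁻¹ ≡ 3 (mod 37) since 25·3 = 75 ≡ 1, so λ ≡ 32.
  x = λ² - 14 - 2 = 1024 - 16 ≡ 9; y = λ·(14 - 9) - 13 ≡ 36. → (9, 36)
5P: (9, 36) + (2, 36). λ = (36 - 36)/(2 - 9) ≡ 0/30 mod 37. 30⁻¹ ≡ 21 (mod 37), so λ ≡ 0.
  x = λ² - 9 - 2 = 0 - 11 ≡ 26; y = λ·(9 - 26) - 36 ≡ 1. → (26, 1)
6P: (26, 1) + (2, 36). λ = (36 - 1)/(2 - 26) ≡ 35/13 mod 37. 13⁻¹ ≡ 20 (mod 37), so λ ≡ 34.
  x = λ² - 26 - 2 = 1156 - 28 ≡ 18; y = λ·(26 - 18) - 1 ≡ 12. → (18, 12)
7P: (18, 12) + (2, 36). λ = (36 - 12)/(2 - 18) ≡ 24/21 mod 37. 21⁻¹ ≡ 30 (mod 37) since 21·30 = 630 ≡ 1, so λ ≡ 17.
  x = λ² - 18 - 2 = 289 - 20 ≡ 10; y = λ·(18 - 10) - 12 ≡ 13. → (10, 13)
8P: (10, 13) + (2, 36). λ = (36 - 13)/(2 - 10) ≡ 23/29 mod 37. 29⁻¹ ≡ 23 (mod 37) since 29·23 = 667 ≡ 1, so λ ≡ 11.
  x = λ² - 10 - 2 = 121 - 12 ≡ 35; y = λ·(10 - 35) - 13 ≡ 8. → (35, 8)
9P: (35, 8) + (2, 36). λ = (36 - 8)/(2 - 35) ≡ 28/4 mod 37. 4⁻¹ ≡ 28 (mod 37), so λ ≡ 7.
  x = λ² - 35 - 2 = 49 - 37 ≡ 12; y = λ·(35 - 12) - 8 ≡ 5. → (12, 5)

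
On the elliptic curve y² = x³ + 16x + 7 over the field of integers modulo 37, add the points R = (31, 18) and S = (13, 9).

(31, 18) + (13, 9). λ = (9 - 18)/(13 - 31) ≡ 28/19 mod 37. 19⁻¹ ≡ 2 (mod 37) since 19·2 = 38 ≡ 1, so λ ≡ 19.
  x = λ² - 31 - 13 = 361 - 44 ≡ 21; y = λ·(31 - 21) - 18 ≡ 24. → (21, 24)

(21, 24)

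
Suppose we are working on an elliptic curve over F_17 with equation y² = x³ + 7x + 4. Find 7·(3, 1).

(15, 13)

Write P = (3, 1).
Repeated addition: build up to 7P.
2P: tangent at (3, 1): λ = (3·3² + 7)/(2·1) ≡ 0/2. 2⁻¹ ≡ 9 (mod 17) since 2·9 = 18 ≡ 1, so λ ≡ 0·9 ≡ 0.
  x = λ² - 3 - 3 = 0 - 6 ≡ 11; y = λ·(3 - 11) - 1 ≡ 16. → (11, 16)
3P: (11, 16) + (3, 1). λ = (1 - 16)/(3 - 11) ≡ 2/9 mod 17. 9⁻¹ ≡ 2 (mod 17), so λ ≡ 4.
  x = λ² - 11 - 3 = 16 - 14 ≡ 2; y = λ·(11 - 2) - 16 ≡ 3. → (2, 3)
4P: (2, 3) + (3, 1). λ = (1 - 3)/(3 - 2) ≡ 15/1 mod 17. 1⁻¹ ≡ 1 (mod 17) since 1·1 = 1 ≡ 1, so λ ≡ 15.
  x = λ² - 2 - 3 = 225 - 5 ≡ 16; y = λ·(2 - 16) - 3 ≡ 8. → (16, 8)
5P: (16, 8) + (3, 1). λ = (1 - 8)/(3 - 16) ≡ 10/4 mod 17. 4⁻¹ ≡ 13 (mod 17), so λ ≡ 11.
  x = λ² - 16 - 3 = 121 - 19 ≡ 0; y = λ·(16 - 0) - 8 ≡ 15. → (0, 15)
6P: (0, 15) + (3, 1). λ = (1 - 15)/(3 - 0) ≡ 3/3 mod 17. 3⁻¹ ≡ 6 (mod 17) since 3·6 = 18 ≡ 1, so λ ≡ 1.
  x = λ² - 0 - 3 = 1 - 3 ≡ 15; y = λ·(0 - 15) - 15 ≡ 4. → (15, 4)
7P: (15, 4) + (3, 1). λ = (1 - 4)/(3 - 15) ≡ 14/5 mod 17. 5⁻¹ ≡ 7 (mod 17), so λ ≡ 13.
  x = λ² - 15 - 3 = 169 - 18 ≡ 15; y = λ·(15 - 15) - 4 ≡ 13. → (15, 13)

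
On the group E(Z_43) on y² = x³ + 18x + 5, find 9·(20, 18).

Write Q = (20, 18).
Double-and-add on 9 = (1001)₂. Start with Q = (20, 18) for the leading 1-bit.
double: tangent at (20, 18): λ = (3·20² + 18)/(2·18) ≡ 14/36. 36⁻¹ ≡ 6 (mod 43), so λ ≡ 14·6 ≡ 41.
  x = λ² - 20 - 20 = 1681 - 40 ≡ 7; y = λ·(20 - 7) - 18 ≡ 42. → (7, 42)
double: tangent at (7, 42): λ = (3·7² + 18)/(2·42) ≡ 36/41. 41⁻¹ ≡ 21 (mod 43) since 41·21 = 861 ≡ 1, so λ ≡ 36·21 ≡ 25.
  x = λ² - 7 - 7 = 625 - 14 ≡ 9; y = λ·(7 - 9) - 42 ≡ 37. → (9, 37)
double: tangent at (9, 37): λ = (3·9² + 18)/(2·37) ≡ 3/31. 31⁻¹ ≡ 25 (mod 43), so λ ≡ 3·25 ≡ 32.
  x = λ² - 9 - 9 = 1024 - 18 ≡ 17; y = λ·(9 - 17) - 37 ≡ 8. → (17, 8)
add Q: (17, 8) + (20, 18). λ = (18 - 8)/(20 - 17) ≡ 10/3 mod 43. 3⁻¹ ≡ 29 (mod 43), so λ ≡ 32.
  x = λ² - 17 - 20 = 1024 - 37 ≡ 41; y = λ·(17 - 41) - 8 ≡ 41. → (41, 41)

(41, 41)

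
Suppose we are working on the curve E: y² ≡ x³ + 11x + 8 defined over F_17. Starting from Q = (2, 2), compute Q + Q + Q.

(5, 1)

Repeated addition: build up to 3Q.
2Q: tangent at (2, 2): λ = (3·2² + 11)/(2·2) ≡ 6/4. 4⁻¹ ≡ 13 (mod 17), so λ ≡ 6·13 ≡ 10.
  x = λ² - 2 - 2 = 100 - 4 ≡ 11; y = λ·(2 - 11) - 2 ≡ 10. → (11, 10)
3Q: (11, 10) + (2, 2). λ = (2 - 10)/(2 - 11) ≡ 9/8 mod 17. 8⁻¹ ≡ 15 (mod 17), so λ ≡ 16.
  x = λ² - 11 - 2 = 256 - 13 ≡ 5; y = λ·(11 - 5) - 10 ≡ 1. → (5, 1)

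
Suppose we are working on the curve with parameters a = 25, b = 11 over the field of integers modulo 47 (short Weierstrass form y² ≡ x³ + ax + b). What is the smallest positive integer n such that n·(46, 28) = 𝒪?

2P: tangent at (46, 28): λ = (3·46² + 25)/(2·28) ≡ 28/9. 9⁻¹ ≡ 21 (mod 47), so λ ≡ 28·21 ≡ 24.
  x = λ² - 46 - 46 = 576 - 92 ≡ 14; y = λ·(46 - 14) - 28 ≡ 35. → (14, 35)
3P: (14, 35) + (46, 28). λ = (28 - 35)/(46 - 14) ≡ 40/32 mod 47. 32⁻¹ ≡ 25 (mod 47), so λ ≡ 13.
  x = λ² - 14 - 46 = 169 - 60 ≡ 15; y = λ·(14 - 15) - 35 ≡ 46. → (15, 46)
4P: (15, 46) + (46, 28). λ = (28 - 46)/(46 - 15) ≡ 29/31 mod 47. 31⁻¹ ≡ 44 (mod 47) since 31·44 = 1364 ≡ 1, so λ ≡ 7.
  x = λ² - 15 - 46 = 49 - 61 ≡ 35; y = λ·(15 - 35) - 46 ≡ 2. → (35, 2)
5P: (35, 2) + (46, 28). λ = (28 - 2)/(46 - 35) ≡ 26/11 mod 47. 11⁻¹ ≡ 30 (mod 47) since 11·30 = 330 ≡ 1, so λ ≡ 28.
  x = λ² - 35 - 46 = 784 - 81 ≡ 45; y = λ·(35 - 45) - 2 ≡ 0. → (45, 0)
6P: (45, 0) + (46, 28). λ = (28 - 0)/(46 - 45) ≡ 28/1 mod 47. 1⁻¹ ≡ 1 (mod 47), so λ ≡ 28.
  x = λ² - 45 - 46 = 784 - 91 ≡ 35; y = λ·(45 - 35) - 0 ≡ 45. → (35, 45)
7P: (35, 45) + (46, 28). λ = (28 - 45)/(46 - 35) ≡ 30/11 mod 47. 11⁻¹ ≡ 30 (mod 47), so λ ≡ 7.
  x = λ² - 35 - 46 = 49 - 81 ≡ 15; y = λ·(35 - 15) - 45 ≡ 1. → (15, 1)
8P: (15, 1) + (46, 28). λ = (28 - 1)/(46 - 15) ≡ 27/31 mod 47. 31⁻¹ ≡ 44 (mod 47), so λ ≡ 13.
  x = λ² - 15 - 46 = 169 - 61 ≡ 14; y = λ·(15 - 14) - 1 ≡ 12. → (14, 12)
9P: (14, 12) + (46, 28). λ = (28 - 12)/(46 - 14) ≡ 16/32 mod 47. 32⁻¹ ≡ 25 (mod 47), so λ ≡ 24.
  x = λ² - 14 - 46 = 576 - 60 ≡ 46; y = λ·(14 - 46) - 12 ≡ 19. → (46, 19)
10P: (46, 19) + (46, 28): same x and y₁ ≡ -y₂, so the sum is 𝒪.
10P = 𝒪, so the order is 10.

10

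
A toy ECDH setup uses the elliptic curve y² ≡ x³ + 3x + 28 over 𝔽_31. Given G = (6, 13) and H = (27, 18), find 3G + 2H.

First 3G:
Repeated addition: build up to 3G.
2G: tangent at (6, 13): λ = (3·6² + 3)/(2·13) ≡ 18/26. 26⁻¹ ≡ 6 (mod 31) since 26·6 = 156 ≡ 1, so λ ≡ 18·6 ≡ 15.
  x = λ² - 6 - 6 = 225 - 12 ≡ 27; y = λ·(6 - 27) - 13 ≡ 13. → (27, 13)
3G: (27, 13) + (6, 13). λ = (13 - 13)/(6 - 27) ≡ 0/10 mod 31. 10⁻¹ ≡ 28 (mod 31), so λ ≡ 0.
  x = λ² - 27 - 6 = 0 - 33 ≡ 29; y = λ·(27 - 29) - 13 ≡ 18. → (29, 18)
3G = (29, 18).
Next 2H:
Repeated addition: build up to 2H.
2H: tangent at (27, 18): λ = (3·27² + 3)/(2·18) ≡ 20/5. 5⁻¹ ≡ 25 (mod 31) since 5·25 = 125 ≡ 1, so λ ≡ 20·25 ≡ 4.
  x = λ² - 27 - 27 = 16 - 54 ≡ 24; y = λ·(27 - 24) - 18 ≡ 25. → (24, 25)
2H = (24, 25).
Finally 3G + 2H:
(29, 18) + (24, 25). λ = (25 - 18)/(24 - 29) ≡ 7/26 mod 31. 26⁻¹ ≡ 6 (mod 31), so λ ≡ 11.
  x = λ² - 29 - 24 = 121 - 53 ≡ 6; y = λ·(29 - 6) - 18 ≡ 18. → (6, 18)

(6, 18)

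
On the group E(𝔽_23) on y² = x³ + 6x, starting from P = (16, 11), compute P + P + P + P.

(9, 1)

Double-and-add on 4 = (100)₂. Start with P = (16, 11) for the leading 1-bit.
double: tangent at (16, 11): λ = (3·16² + 6)/(2·11) ≡ 15/22. 22⁻¹ ≡ 22 (mod 23), so λ ≡ 15·22 ≡ 8.
  x = λ² - 16 - 16 = 64 - 32 ≡ 9; y = λ·(16 - 9) - 11 ≡ 22. → (9, 22)
double: tangent at (9, 22): λ = (3·9² + 6)/(2·22) ≡ 19/21. 21⁻¹ ≡ 11 (mod 23), so λ ≡ 19·11 ≡ 2.
  x = λ² - 9 - 9 = 4 - 18 ≡ 9; y = λ·(9 - 9) - 22 ≡ 1. → (9, 1)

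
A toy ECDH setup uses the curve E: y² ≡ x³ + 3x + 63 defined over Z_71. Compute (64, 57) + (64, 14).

O

The two points share x = 64 and their y-coordinates satisfy 57 + 14 ≡ 0 (mod 71), so they are inverses. Their sum is ∞.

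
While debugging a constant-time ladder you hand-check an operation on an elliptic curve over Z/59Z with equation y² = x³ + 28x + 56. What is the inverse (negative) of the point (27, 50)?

(27, 9)

-(27, 50) = (27, -50 mod 59) = (27, 9).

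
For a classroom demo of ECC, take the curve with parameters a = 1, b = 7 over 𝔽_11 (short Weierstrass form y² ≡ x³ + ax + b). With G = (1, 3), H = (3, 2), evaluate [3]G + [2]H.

First 3G:
Repeated addition: build up to 3G.
2G: tangent at (1, 3): λ = (3·1² + 1)/(2·3) ≡ 4/6. 6⁻¹ ≡ 2 (mod 11), so λ ≡ 4·2 ≡ 8.
  x = λ² - 1 - 1 = 64 - 2 ≡ 7; y = λ·(1 - 7) - 3 ≡ 4. → (7, 4)
3G: (7, 4) + (1, 3). λ = (3 - 4)/(1 - 7) ≡ 10/5 mod 11. 5⁻¹ ≡ 9 (mod 11) since 5·9 = 45 ≡ 1, so λ ≡ 2.
  x = λ² - 7 - 1 = 4 - 8 ≡ 7; y = λ·(7 - 7) - 4 ≡ 7. → (7, 7)
3G = (7, 7).
Next 2H:
Repeated addition: build up to 2H.
2H: tangent at (3, 2): λ = (3·3² + 1)/(2·2) ≡ 6/4. 4⁻¹ ≡ 3 (mod 11) since 4·3 = 12 ≡ 1, so λ ≡ 6·3 ≡ 7.
  x = λ² - 3 - 3 = 49 - 6 ≡ 10; y = λ·(3 - 10) - 2 ≡ 4. → (10, 4)
2H = (10, 4).
Finally 3G + 2H:
(7, 7) + (10, 4). λ = (4 - 7)/(10 - 7) ≡ 8/3 mod 11. 3⁻¹ ≡ 4 (mod 11) since 3·4 = 12 ≡ 1, so λ ≡ 10.
  x = λ² - 7 - 10 = 100 - 17 ≡ 6; y = λ·(7 - 6) - 7 ≡ 3. → (6, 3)

(6, 3)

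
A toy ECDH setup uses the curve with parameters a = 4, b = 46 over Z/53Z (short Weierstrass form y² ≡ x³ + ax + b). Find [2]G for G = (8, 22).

tangent at (8, 22): λ = (3·8² + 4)/(2·22) ≡ 37/44. 44⁻¹ ≡ 47 (mod 53), so λ ≡ 37·47 ≡ 43.
  x = λ² - 8 - 8 = 1849 - 16 ≡ 31; y = λ·(8 - 31) - 22 ≡ 49. → (31, 49)

(31, 49)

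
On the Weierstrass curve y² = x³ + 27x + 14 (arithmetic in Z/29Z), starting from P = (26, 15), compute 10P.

Double-and-add on 10 = (1010)₂. Start with P = (26, 15) for the leading 1-bit.
double: tangent at (26, 15): λ = (3·26² + 27)/(2·15) ≡ 25/1. 1⁻¹ ≡ 1 (mod 29), so λ ≡ 25·1 ≡ 25.
  x = λ² - 26 - 26 = 625 - 52 ≡ 22; y = λ·(26 - 22) - 15 ≡ 27. → (22, 27)
double: tangent at (22, 27): λ = (3·22² + 27)/(2·27) ≡ 0/25. 25⁻¹ ≡ 7 (mod 29), so λ ≡ 0·7 ≡ 0.
  x = λ² - 22 - 22 = 0 - 44 ≡ 14; y = λ·(22 - 14) - 27 ≡ 2. → (14, 2)
add P: (14, 2) + (26, 15). λ = (15 - 2)/(26 - 14) ≡ 13/12 mod 29. 12⁻¹ ≡ 17 (mod 29), so λ ≡ 18.
  x = λ² - 14 - 26 = 324 - 40 ≡ 23; y = λ·(14 - 23) - 2 ≡ 10. → (23, 10)
double: tangent at (23, 10): λ = (3·23² + 27)/(2·10) ≡ 19/20. 20⁻¹ ≡ 16 (mod 29), so λ ≡ 19·16 ≡ 14.
  x = λ² - 23 - 23 = 196 - 46 ≡ 5; y = λ·(23 - 5) - 10 ≡ 10. → (5, 10)

(5, 10)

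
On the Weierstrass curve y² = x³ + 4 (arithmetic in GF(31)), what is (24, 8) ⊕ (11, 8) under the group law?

(27, 23)

(24, 8) + (11, 8). λ = (8 - 8)/(11 - 24) ≡ 0/18 mod 31. 18⁻¹ ≡ 19 (mod 31), so λ ≡ 0.
  x = λ² - 24 - 11 = 0 - 35 ≡ 27; y = λ·(24 - 27) - 8 ≡ 23. → (27, 23)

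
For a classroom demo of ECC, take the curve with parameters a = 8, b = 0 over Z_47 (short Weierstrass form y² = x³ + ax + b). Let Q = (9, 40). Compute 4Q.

(0, 0)

Double-and-add on 4 = (100)₂. Start with Q = (9, 40) for the leading 1-bit.
double: tangent at (9, 40): λ = (3·9² + 8)/(2·40) ≡ 16/33. 33⁻¹ ≡ 10 (mod 47) since 33·10 = 330 ≡ 1, so λ ≡ 16·10 ≡ 19.
  x = λ² - 9 - 9 = 361 - 18 ≡ 14; y = λ·(9 - 14) - 40 ≡ 6. → (14, 6)
double: tangent at (14, 6): λ = (3·14² + 8)/(2·6) ≡ 32/12. 12⁻¹ ≡ 4 (mod 47), so λ ≡ 32·4 ≡ 34.
  x = λ² - 14 - 14 = 1156 - 28 ≡ 0; y = λ·(14 - 0) - 6 ≡ 0. → (0, 0)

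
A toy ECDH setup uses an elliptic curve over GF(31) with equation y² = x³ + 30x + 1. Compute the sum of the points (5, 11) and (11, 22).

(5, 11) + (11, 22). λ = (22 - 11)/(11 - 5) ≡ 11/6 mod 31. 6⁻¹ ≡ 26 (mod 31) since 6·26 = 156 ≡ 1, so λ ≡ 7.
  x = λ² - 5 - 11 = 49 - 16 ≡ 2; y = λ·(5 - 2) - 11 ≡ 10. → (2, 10)

(2, 10)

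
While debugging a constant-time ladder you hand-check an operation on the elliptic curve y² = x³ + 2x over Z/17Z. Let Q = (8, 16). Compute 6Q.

(8, 16)

Repeated addition: build up to 6Q.
2Q: tangent at (8, 16): λ = (3·8² + 2)/(2·16) ≡ 7/15. 15⁻¹ ≡ 8 (mod 17), so λ ≡ 7·8 ≡ 5.
  x = λ² - 8 - 8 = 25 - 16 ≡ 9; y = λ·(8 - 9) - 16 ≡ 13. → (9, 13)
3Q: (9, 13) + (8, 16). λ = (16 - 13)/(8 - 9) ≡ 3/16 mod 17. 16⁻¹ ≡ 16 (mod 17) since 16·16 = 256 ≡ 1, so λ ≡ 14.
  x = λ² - 9 - 8 = 196 - 17 ≡ 9; y = λ·(9 - 9) - 13 ≡ 4. → (9, 4)
4Q: (9, 4) + (8, 16). λ = (16 - 4)/(8 - 9) ≡ 12/16 mod 17. 16⁻¹ ≡ 16 (mod 17) since 16·16 = 256 ≡ 1, so λ ≡ 5.
  x = λ² - 9 - 8 = 25 - 17 ≡ 8; y = λ·(9 - 8) - 4 ≡ 1. → (8, 1)
5Q: (8, 1) + (8, 16): same x and y₁ ≡ -y₂, so the sum is O.
6Q: O + (8, 16) = (8, 16) (identity).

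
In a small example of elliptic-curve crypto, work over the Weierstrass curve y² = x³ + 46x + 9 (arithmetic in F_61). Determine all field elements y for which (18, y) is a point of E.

x³ + 46x + 9 = 6669 ≡ 20 (mod 61).
Square roots of 20 mod 61: 9 and 52 (since 9² = 81 ≡ 20).

9, 52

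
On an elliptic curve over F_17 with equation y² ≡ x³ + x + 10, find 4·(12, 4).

Write G = (12, 4).
Double-and-add on 4 = (100)₂. Start with G = (12, 4) for the leading 1-bit.
double: tangent at (12, 4): λ = (3·12² + 1)/(2·4) ≡ 8/8. 8⁻¹ ≡ 15 (mod 17), so λ ≡ 8·15 ≡ 1.
  x = λ² - 12 - 12 = 1 - 24 ≡ 11; y = λ·(12 - 11) - 4 ≡ 14. → (11, 14)
double: tangent at (11, 14): λ = (3·11² + 1)/(2·14) ≡ 7/11. 11⁻¹ ≡ 14 (mod 17) since 11·14 = 154 ≡ 1, so λ ≡ 7·14 ≡ 13.
  x = λ² - 11 - 11 = 169 - 22 ≡ 11; y = λ·(11 - 11) - 14 ≡ 3. → (11, 3)

(11, 3)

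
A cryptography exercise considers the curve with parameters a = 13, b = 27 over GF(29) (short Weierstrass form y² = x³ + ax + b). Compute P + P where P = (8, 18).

(19, 12)

tangent at (8, 18): λ = (3·8² + 13)/(2·18) ≡ 2/7. 7⁻¹ ≡ 25 (mod 29) since 7·25 = 175 ≡ 1, so λ ≡ 2·25 ≡ 21.
  x = λ² - 8 - 8 = 441 - 16 ≡ 19; y = λ·(8 - 19) - 18 ≡ 12. → (19, 12)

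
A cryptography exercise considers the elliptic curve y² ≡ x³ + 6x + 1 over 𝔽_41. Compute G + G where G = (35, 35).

tangent at (35, 35): λ = (3·35² + 6)/(2·35) ≡ 32/29. 29⁻¹ ≡ 17 (mod 41) since 29·17 = 493 ≡ 1, so λ ≡ 32·17 ≡ 11.
  x = λ² - 35 - 35 = 121 - 70 ≡ 10; y = λ·(35 - 10) - 35 ≡ 35. → (10, 35)

(10, 35)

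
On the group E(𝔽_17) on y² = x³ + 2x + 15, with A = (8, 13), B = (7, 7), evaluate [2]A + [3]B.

First 2A:
Repeated addition: build up to 2A.
2A: tangent at (8, 13): λ = (3·8² + 2)/(2·13) ≡ 7/9. 9⁻¹ ≡ 2 (mod 17), so λ ≡ 7·2 ≡ 14.
  x = λ² - 8 - 8 = 196 - 16 ≡ 10; y = λ·(8 - 10) - 13 ≡ 10. → (10, 10)
2A = (10, 10).
Next 3B:
Repeated addition: build up to 3B.
2B: tangent at (7, 7): λ = (3·7² + 2)/(2·7) ≡ 13/14. 14⁻¹ ≡ 11 (mod 17), so λ ≡ 13·11 ≡ 7.
  x = λ² - 7 - 7 = 49 - 14 ≡ 1; y = λ·(7 - 1) - 7 ≡ 1. → (1, 1)
3B: (1, 1) + (7, 7). λ = (7 - 1)/(7 - 1) ≡ 6/6 mod 17. 6⁻¹ ≡ 3 (mod 17), so λ ≡ 1.
  x = λ² - 1 - 7 = 1 - 8 ≡ 10; y = λ·(1 - 10) - 1 ≡ 7. → (10, 7)
3B = (10, 7).
Finally 2A + 3B:
(10, 10) + (10, 7): same x and y₁ ≡ -y₂, so the sum is O.

O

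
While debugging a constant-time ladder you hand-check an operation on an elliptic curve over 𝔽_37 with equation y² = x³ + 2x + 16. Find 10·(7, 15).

Write Q = (7, 15).
Double-and-add on 10 = (1010)₂. Start with Q = (7, 15) for the leading 1-bit.
double: tangent at (7, 15): λ = (3·7² + 2)/(2·15) ≡ 1/30. 30⁻¹ ≡ 21 (mod 37), so λ ≡ 1·21 ≡ 21.
  x = λ² - 7 - 7 = 441 - 14 ≡ 20; y = λ·(7 - 20) - 15 ≡ 8. → (20, 8)
double: tangent at (20, 8): λ = (3·20² + 2)/(2·8) ≡ 18/16. 16⁻¹ ≡ 7 (mod 37), so λ ≡ 18·7 ≡ 15.
  x = λ² - 20 - 20 = 225 - 40 ≡ 0; y = λ·(20 - 0) - 8 ≡ 33. → (0, 33)
add Q: (0, 33) + (7, 15). λ = (15 - 33)/(7 - 0) ≡ 19/7 mod 37. 7⁻¹ ≡ 16 (mod 37), so λ ≡ 8.
  x = λ² - 0 - 7 = 64 - 7 ≡ 20; y = λ·(0 - 20) - 33 ≡ 29. → (20, 29)
double: tangent at (20, 29): λ = (3·20² + 2)/(2·29) ≡ 18/21. 21⁻¹ ≡ 30 (mod 37), so λ ≡ 18·30 ≡ 22.
  x = λ² - 20 - 20 = 484 - 40 ≡ 0; y = λ·(20 - 0) - 29 ≡ 4. → (0, 4)

(0, 4)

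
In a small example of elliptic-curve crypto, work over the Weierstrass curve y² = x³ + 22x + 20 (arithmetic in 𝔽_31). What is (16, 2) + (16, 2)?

(15, 25)

tangent at (16, 2): λ = (3·16² + 22)/(2·2) ≡ 15/4. 4⁻¹ ≡ 8 (mod 31), so λ ≡ 15·8 ≡ 27.
  x = λ² - 16 - 16 = 729 - 32 ≡ 15; y = λ·(16 - 15) - 2 ≡ 25. → (15, 25)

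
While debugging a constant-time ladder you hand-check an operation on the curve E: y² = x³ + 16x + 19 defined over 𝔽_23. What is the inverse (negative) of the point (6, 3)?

(6, 20)

-(6, 3) = (6, -3 mod 23) = (6, 20).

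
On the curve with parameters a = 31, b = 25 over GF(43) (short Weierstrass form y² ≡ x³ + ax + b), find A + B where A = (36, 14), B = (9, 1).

(21, 41)

(36, 14) + (9, 1). λ = (1 - 14)/(9 - 36) ≡ 30/16 mod 43. 16⁻¹ ≡ 35 (mod 43) since 16·35 = 560 ≡ 1, so λ ≡ 18.
  x = λ² - 36 - 9 = 324 - 45 ≡ 21; y = λ·(36 - 21) - 14 ≡ 41. → (21, 41)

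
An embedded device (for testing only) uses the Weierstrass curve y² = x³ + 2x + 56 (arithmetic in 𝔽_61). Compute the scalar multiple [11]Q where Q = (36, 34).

Repeated addition: build up to 11Q.
2Q: tangent at (36, 34): λ = (3·36² + 2)/(2·34) ≡ 47/7. 7⁻¹ ≡ 35 (mod 61), so λ ≡ 47·35 ≡ 59.
  x = λ² - 36 - 36 = 3481 - 72 ≡ 54; y = λ·(36 - 54) - 34 ≡ 2. → (54, 2)
3Q: (54, 2) + (36, 34). λ = (34 - 2)/(36 - 54) ≡ 32/43 mod 61. 43⁻¹ ≡ 44 (mod 61), so λ ≡ 5.
  x = λ² - 54 - 36 = 25 - 90 ≡ 57; y = λ·(54 - 57) - 2 ≡ 44. → (57, 44)
4Q: (57, 44) + (36, 34). λ = (34 - 44)/(36 - 57) ≡ 51/40 mod 61. 40⁻¹ ≡ 29 (mod 61), so λ ≡ 15.
  x = λ² - 57 - 36 = 225 - 93 ≡ 10; y = λ·(57 - 10) - 44 ≡ 51. → (10, 51)
5Q: (10, 51) + (36, 34). λ = (34 - 51)/(36 - 10) ≡ 44/26 mod 61. 26⁻¹ ≡ 54 (mod 61) since 26·54 = 1404 ≡ 1, so λ ≡ 58.
  x = λ² - 10 - 36 = 3364 - 46 ≡ 24; y = λ·(10 - 24) - 51 ≡ 52. → (24, 52)
6Q: (24, 52) + (36, 34). λ = (34 - 52)/(36 - 24) ≡ 43/12 mod 61. 12⁻¹ ≡ 56 (mod 61), so λ ≡ 29.
  x = λ² - 24 - 36 = 841 - 60 ≡ 49; y = λ·(24 - 49) - 52 ≡ 16. → (49, 16)
7Q: (49, 16) + (36, 34). λ = (34 - 16)/(36 - 49) ≡ 18/48 mod 61. 48⁻¹ ≡ 14 (mod 61), so λ ≡ 8.
  x = λ² - 49 - 36 = 64 - 85 ≡ 40; y = λ·(49 - 40) - 16 ≡ 56. → (40, 56)
8Q: (40, 56) + (36, 34). λ = (34 - 56)/(36 - 40) ≡ 39/57 mod 61. 57⁻¹ ≡ 15 (mod 61), so λ ≡ 36.
  x = λ² - 40 - 36 = 1296 - 76 ≡ 0; y = λ·(40 - 0) - 56 ≡ 42. → (0, 42)
9Q: (0, 42) + (36, 34). λ = (34 - 42)/(36 - 0) ≡ 53/36 mod 61. 36⁻¹ ≡ 39 (mod 61), so λ ≡ 54.
  x = λ² - 0 - 36 = 2916 - 36 ≡ 13; y = λ·(0 - 13) - 42 ≡ 49. → (13, 49)
10Q: (13, 49) + (36, 34). λ = (34 - 49)/(36 - 13) ≡ 46/23 mod 61. 23⁻¹ ≡ 8 (mod 61) since 23·8 = 184 ≡ 1, so λ ≡ 2.
  x = λ² - 13 - 36 = 4 - 49 ≡ 16; y = λ·(13 - 16) - 49 ≡ 6. → (16, 6)
11Q: (16, 6) + (36, 34). λ = (34 - 6)/(36 - 16) ≡ 28/20 mod 61. 20⁻¹ ≡ 58 (mod 61), so λ ≡ 38.
  x = λ² - 16 - 36 = 1444 - 52 ≡ 50; y = λ·(16 - 50) - 6 ≡ 44. → (50, 44)

(50, 44)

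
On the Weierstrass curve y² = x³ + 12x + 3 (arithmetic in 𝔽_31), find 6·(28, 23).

Write Q = (28, 23).
Double-and-add on 6 = (110)₂. Start with Q = (28, 23) for the leading 1-bit.
double: tangent at (28, 23): λ = (3·28² + 12)/(2·23) ≡ 8/15. 15⁻¹ ≡ 29 (mod 31), so λ ≡ 8·29 ≡ 15.
  x = λ² - 28 - 28 = 225 - 56 ≡ 14; y = λ·(28 - 14) - 23 ≡ 1. → (14, 1)
add Q: (14, 1) + (28, 23). λ = (23 - 1)/(28 - 14) ≡ 22/14 mod 31. 14⁻¹ ≡ 20 (mod 31), so λ ≡ 6.
  x = λ² - 14 - 28 = 36 - 42 ≡ 25; y = λ·(14 - 25) - 1 ≡ 26. → (25, 26)
double: tangent at (25, 26): λ = (3·25² + 12)/(2·26) ≡ 27/21. 21⁻¹ ≡ 3 (mod 31), so λ ≡ 27·3 ≡ 19.
  x = λ² - 25 - 25 = 361 - 50 ≡ 1; y = λ·(25 - 1) - 26 ≡ 27. → (1, 27)

(1, 27)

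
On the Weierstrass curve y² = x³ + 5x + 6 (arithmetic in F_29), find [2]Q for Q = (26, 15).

(15, 18)

tangent at (26, 15): λ = (3·26² + 5)/(2·15) ≡ 3/1. 1⁻¹ ≡ 1 (mod 29), so λ ≡ 3·1 ≡ 3.
  x = λ² - 26 - 26 = 9 - 52 ≡ 15; y = λ·(26 - 15) - 15 ≡ 18. → (15, 18)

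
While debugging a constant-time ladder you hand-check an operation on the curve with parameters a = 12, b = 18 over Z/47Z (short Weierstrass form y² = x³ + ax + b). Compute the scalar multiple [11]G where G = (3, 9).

Repeated addition: build up to 11G.
2G: tangent at (3, 9): λ = (3·3² + 12)/(2·9) ≡ 39/18. 18⁻¹ ≡ 34 (mod 47), so λ ≡ 39·34 ≡ 10.
  x = λ² - 3 - 3 = 100 - 6 ≡ 0; y = λ·(3 - 0) - 9 ≡ 21. → (0, 21)
3G: (0, 21) + (3, 9). λ = (9 - 21)/(3 - 0) ≡ 35/3 mod 47. 3⁻¹ ≡ 16 (mod 47) since 3·16 = 48 ≡ 1, so λ ≡ 43.
  x = λ² - 0 - 3 = 1849 - 3 ≡ 13; y = λ·(0 - 13) - 21 ≡ 31. → (13, 31)
4G: (13, 31) + (3, 9). λ = (9 - 31)/(3 - 13) ≡ 25/37 mod 47. 37⁻¹ ≡ 14 (mod 47) since 37·14 = 518 ≡ 1, so λ ≡ 21.
  x = λ² - 13 - 3 = 441 - 16 ≡ 2; y = λ·(13 - 2) - 31 ≡ 12. → (2, 12)
5G: (2, 12) + (3, 9). λ = (9 - 12)/(3 - 2) ≡ 44/1 mod 47. 1⁻¹ ≡ 1 (mod 47), so λ ≡ 44.
  x = λ² - 2 - 3 = 1936 - 5 ≡ 4; y = λ·(2 - 4) - 12 ≡ 41. → (4, 41)
6G: (4, 41) + (3, 9). λ = (9 - 41)/(3 - 4) ≡ 15/46 mod 47. 46⁻¹ ≡ 46 (mod 47), so λ ≡ 32.
  x = λ² - 4 - 3 = 1024 - 7 ≡ 30; y = λ·(4 - 30) - 41 ≡ 20. → (30, 20)
7G: (30, 20) + (3, 9). λ = (9 - 20)/(3 - 30) ≡ 36/20 mod 47. 20⁻¹ ≡ 40 (mod 47), so λ ≡ 30.
  x = λ² - 30 - 3 = 900 - 33 ≡ 21; y = λ·(30 - 21) - 20 ≡ 15. → (21, 15)
8G: (21, 15) + (3, 9). λ = (9 - 15)/(3 - 21) ≡ 41/29 mod 47. 29⁻¹ ≡ 13 (mod 47), so λ ≡ 16.
  x = λ² - 21 - 3 = 256 - 24 ≡ 44; y = λ·(21 - 44) - 15 ≡ 40. → (44, 40)
9G: (44, 40) + (3, 9). λ = (9 - 40)/(3 - 44) ≡ 16/6 mod 47. 6⁻¹ ≡ 8 (mod 47), so λ ≡ 34.
  x = λ² - 44 - 3 = 1156 - 47 ≡ 28; y = λ·(44 - 28) - 40 ≡ 34. → (28, 34)
10G: (28, 34) + (3, 9). λ = (9 - 34)/(3 - 28) ≡ 22/22 mod 47. 22⁻¹ ≡ 15 (mod 47), so λ ≡ 1.
  x = λ² - 28 - 3 = 1 - 31 ≡ 17; y = λ·(28 - 17) - 34 ≡ 24. → (17, 24)
11G: (17, 24) + (3, 9). λ = (9 - 24)/(3 - 17) ≡ 32/33 mod 47. 33⁻¹ ≡ 10 (mod 47) since 33·10 = 330 ≡ 1, so λ ≡ 38.
  x = λ² - 17 - 3 = 1444 - 20 ≡ 14; y = λ·(17 - 14) - 24 ≡ 43. → (14, 43)

(14, 43)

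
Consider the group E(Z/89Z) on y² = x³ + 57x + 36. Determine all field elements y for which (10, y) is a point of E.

x³ + 57x + 36 = 1606 ≡ 4 (mod 89).
Square roots of 4 mod 89: 2 and 87 (since 2² = 4 ≡ 4).

2, 87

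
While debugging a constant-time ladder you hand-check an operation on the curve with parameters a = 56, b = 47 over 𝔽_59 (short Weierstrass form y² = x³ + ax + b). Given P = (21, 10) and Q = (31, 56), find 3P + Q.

First 3P:
Repeated addition: build up to 3P.
2P: tangent at (21, 10): λ = (3·21² + 56)/(2·10) ≡ 22/20. 20⁻¹ ≡ 3 (mod 59), so λ ≡ 22·3 ≡ 7.
  x = λ² - 21 - 21 = 49 - 42 ≡ 7; y = λ·(21 - 7) - 10 ≡ 29. → (7, 29)
3P: (7, 29) + (21, 10). λ = (10 - 29)/(21 - 7) ≡ 40/14 mod 59. 14⁻¹ ≡ 38 (mod 59), so λ ≡ 45.
  x = λ² - 7 - 21 = 2025 - 28 ≡ 50; y = λ·(7 - 50) - 29 ≡ 42. → (50, 42)
3P = (50, 42).
Finally 3P + Q:
(50, 42) + (31, 56). λ = (56 - 42)/(31 - 50) ≡ 14/40 mod 59. 40⁻¹ ≡ 31 (mod 59) since 40·31 = 1240 ≡ 1, so λ ≡ 21.
  x = λ² - 50 - 31 = 441 - 81 ≡ 6; y = λ·(50 - 6) - 42 ≡ 56. → (6, 56)

(6, 56)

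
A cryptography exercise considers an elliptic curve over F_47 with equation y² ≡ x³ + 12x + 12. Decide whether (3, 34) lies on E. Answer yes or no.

y² = 34² ≡ 28; x³ + 12x + 12 = 75 ≡ 28 (mod 47). 28 = 28.

yes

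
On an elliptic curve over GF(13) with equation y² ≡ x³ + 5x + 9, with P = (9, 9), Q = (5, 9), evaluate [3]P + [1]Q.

(11, 11)

First 3P:
Repeated addition: build up to 3P.
2P: tangent at (9, 9): λ = (3·9² + 5)/(2·9) ≡ 1/5. 5⁻¹ ≡ 8 (mod 13) since 5·8 = 40 ≡ 1, so λ ≡ 1·8 ≡ 8.
  x = λ² - 9 - 9 = 64 - 18 ≡ 7; y = λ·(9 - 7) - 9 ≡ 7. → (7, 7)
3P: (7, 7) + (9, 9). λ = (9 - 7)/(9 - 7) ≡ 2/2 mod 13. 2⁻¹ ≡ 7 (mod 13) since 2·7 = 14 ≡ 1, so λ ≡ 1.
  x = λ² - 7 - 9 = 1 - 16 ≡ 11; y = λ·(7 - 11) - 7 ≡ 2. → (11, 2)
3P = (11, 2).
Finally 3P + Q:
(11, 2) + (5, 9). λ = (9 - 2)/(5 - 11) ≡ 7/7 mod 13. 7⁻¹ ≡ 2 (mod 13) since 7·2 = 14 ≡ 1, so λ ≡ 1.
  x = λ² - 11 - 5 = 1 - 16 ≡ 11; y = λ·(11 - 11) - 2 ≡ 11. → (11, 11)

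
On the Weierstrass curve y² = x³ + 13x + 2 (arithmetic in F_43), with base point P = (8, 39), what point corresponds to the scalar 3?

(28, 42)

Repeated addition: build up to 3P.
2P: tangent at (8, 39): λ = (3·8² + 13)/(2·39) ≡ 33/35. 35⁻¹ ≡ 16 (mod 43) since 35·16 = 560 ≡ 1, so λ ≡ 33·16 ≡ 12.
  x = λ² - 8 - 8 = 144 - 16 ≡ 42; y = λ·(8 - 42) - 39 ≡ 26. → (42, 26)
3P: (42, 26) + (8, 39). λ = (39 - 26)/(8 - 42) ≡ 13/9 mod 43. 9⁻¹ ≡ 24 (mod 43) since 9·24 = 216 ≡ 1, so λ ≡ 11.
  x = λ² - 42 - 8 = 121 - 50 ≡ 28; y = λ·(42 - 28) - 26 ≡ 42. → (28, 42)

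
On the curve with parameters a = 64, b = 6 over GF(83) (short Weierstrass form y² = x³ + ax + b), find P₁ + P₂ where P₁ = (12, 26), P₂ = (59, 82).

(80, 6)

(12, 26) + (59, 82). λ = (82 - 26)/(59 - 12) ≡ 56/47 mod 83. 47⁻¹ ≡ 53 (mod 83) since 47·53 = 2491 ≡ 1, so λ ≡ 63.
  x = λ² - 12 - 59 = 3969 - 71 ≡ 80; y = λ·(12 - 80) - 26 ≡ 6. → (80, 6)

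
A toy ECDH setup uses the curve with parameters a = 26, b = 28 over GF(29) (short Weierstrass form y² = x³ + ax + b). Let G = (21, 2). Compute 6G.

Repeated addition: build up to 6G.
2G: tangent at (21, 2): λ = (3·21² + 26)/(2·2) ≡ 15/4. 4⁻¹ ≡ 22 (mod 29) since 4·22 = 88 ≡ 1, so λ ≡ 15·22 ≡ 11.
  x = λ² - 21 - 21 = 121 - 42 ≡ 21; y = λ·(21 - 21) - 2 ≡ 27. → (21, 27)
3G: (21, 27) + (21, 2): same x and y₁ ≡ -y₂, so the sum is the point at infinity.
4G: the point at infinity + (21, 2) = (21, 2) (identity).
5G: tangent at (21, 2): λ = (3·21² + 26)/(2·2) ≡ 15/4. 4⁻¹ ≡ 22 (mod 29), so λ ≡ 15·22 ≡ 11.
  x = λ² - 21 - 21 = 121 - 42 ≡ 21; y = λ·(21 - 21) - 2 ≡ 27. → (21, 27)
6G: (21, 27) + (21, 2): same x and y₁ ≡ -y₂, so the sum is the point at infinity.

O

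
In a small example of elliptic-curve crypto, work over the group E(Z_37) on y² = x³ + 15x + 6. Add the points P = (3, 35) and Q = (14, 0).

(13, 17)

(3, 35) + (14, 0). λ = (0 - 35)/(14 - 3) ≡ 2/11 mod 37. 11⁻¹ ≡ 27 (mod 37), so λ ≡ 17.
  x = λ² - 3 - 14 = 289 - 17 ≡ 13; y = λ·(3 - 13) - 35 ≡ 17. → (13, 17)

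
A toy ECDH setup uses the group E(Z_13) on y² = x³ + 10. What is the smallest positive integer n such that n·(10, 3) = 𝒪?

2P: tangent at (10, 3): λ = (3·10² + 0)/(2·3) ≡ 1/6. 6⁻¹ ≡ 11 (mod 13), so λ ≡ 1·11 ≡ 11.
  x = λ² - 10 - 10 = 121 - 20 ≡ 10; y = λ·(10 - 10) - 3 ≡ 10. → (10, 10)
3P: (10, 10) + (10, 3): same x and y₁ ≡ -y₂, so the sum is 𝒪.
3P = 𝒪, so the order is 3.

3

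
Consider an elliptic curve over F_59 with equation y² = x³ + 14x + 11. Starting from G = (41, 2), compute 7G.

(3, 32)

Repeated addition: build up to 7G.
2G: tangent at (41, 2): λ = (3·41² + 14)/(2·2) ≡ 42/4. 4⁻¹ ≡ 15 (mod 59), so λ ≡ 42·15 ≡ 40.
  x = λ² - 41 - 41 = 1600 - 82 ≡ 43; y = λ·(41 - 43) - 2 ≡ 36. → (43, 36)
3G: (43, 36) + (41, 2). λ = (2 - 36)/(41 - 43) ≡ 25/57 mod 59. 57⁻¹ ≡ 29 (mod 59), so λ ≡ 17.
  x = λ² - 43 - 41 = 289 - 84 ≡ 28; y = λ·(43 - 28) - 36 ≡ 42. → (28, 42)
4G: (28, 42) + (41, 2). λ = (2 - 42)/(41 - 28) ≡ 19/13 mod 59. 13⁻¹ ≡ 50 (mod 59), so λ ≡ 6.
  x = λ² - 28 - 41 = 36 - 69 ≡ 26; y = λ·(28 - 26) - 42 ≡ 29. → (26, 29)
5G: (26, 29) + (41, 2). λ = (2 - 29)/(41 - 26) ≡ 32/15 mod 59. 15⁻¹ ≡ 4 (mod 59), so λ ≡ 10.
  x = λ² - 26 - 41 = 100 - 67 ≡ 33; y = λ·(26 - 33) - 29 ≡ 19. → (33, 19)
6G: (33, 19) + (41, 2). λ = (2 - 19)/(41 - 33) ≡ 42/8 mod 59. 8⁻¹ ≡ 37 (mod 59), so λ ≡ 20.
  x = λ² - 33 - 41 = 400 - 74 ≡ 31; y = λ·(33 - 31) - 19 ≡ 21. → (31, 21)
7G: (31, 21) + (41, 2). λ = (2 - 21)/(41 - 31) ≡ 40/10 mod 59. 10⁻¹ ≡ 6 (mod 59), so λ ≡ 4.
  x = λ² - 31 - 41 = 16 - 72 ≡ 3; y = λ·(31 - 3) - 21 ≡ 32. → (3, 32)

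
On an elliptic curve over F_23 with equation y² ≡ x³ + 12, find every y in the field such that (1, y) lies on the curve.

x³ + 0x + 12 = 13 ≡ 13 (mod 23).
Square roots of 13 mod 23: 6 and 17 (since 6² = 36 ≡ 13).

6, 17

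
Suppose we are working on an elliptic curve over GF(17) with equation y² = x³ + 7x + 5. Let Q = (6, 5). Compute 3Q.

(14, 12)

Repeated addition: build up to 3Q.
2Q: tangent at (6, 5): λ = (3·6² + 7)/(2·5) ≡ 13/10. 10⁻¹ ≡ 12 (mod 17), so λ ≡ 13·12 ≡ 3.
  x = λ² - 6 - 6 = 9 - 12 ≡ 14; y = λ·(6 - 14) - 5 ≡ 5. → (14, 5)
3Q: (14, 5) + (6, 5). λ = (5 - 5)/(6 - 14) ≡ 0/9 mod 17. 9⁻¹ ≡ 2 (mod 17) since 9·2 = 18 ≡ 1, so λ ≡ 0.
  x = λ² - 14 - 6 = 0 - 20 ≡ 14; y = λ·(14 - 14) - 5 ≡ 12. → (14, 12)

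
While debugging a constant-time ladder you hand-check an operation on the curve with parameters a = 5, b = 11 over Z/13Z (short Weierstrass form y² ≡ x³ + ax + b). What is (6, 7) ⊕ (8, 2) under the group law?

(2, 9)

(6, 7) + (8, 2). λ = (2 - 7)/(8 - 6) ≡ 8/2 mod 13. 2⁻¹ ≡ 7 (mod 13), so λ ≡ 4.
  x = λ² - 6 - 8 = 16 - 14 ≡ 2; y = λ·(6 - 2) - 7 ≡ 9. → (2, 9)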